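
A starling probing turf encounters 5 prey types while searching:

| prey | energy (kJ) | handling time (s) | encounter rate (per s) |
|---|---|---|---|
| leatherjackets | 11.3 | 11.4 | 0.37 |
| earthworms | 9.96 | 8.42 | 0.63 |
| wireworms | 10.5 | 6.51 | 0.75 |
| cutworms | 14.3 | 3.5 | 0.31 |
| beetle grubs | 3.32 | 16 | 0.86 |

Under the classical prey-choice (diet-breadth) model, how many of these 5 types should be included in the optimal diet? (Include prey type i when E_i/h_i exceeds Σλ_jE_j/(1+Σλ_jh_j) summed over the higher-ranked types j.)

Profitabilities (E/h, kJ/s): cutworms 4.09, wireworms 1.61, earthworms 1.18, leatherjackets 0.991, beetle grubs 0.207. Add prey in this order while the next type's profitability exceeds the intake rate on those already taken.
Rate on top 1: 2.126. wireworms: 1.61 < 2.126 → exclude; stop.
Optimal diet: cutworms — 1 of 5 types.

1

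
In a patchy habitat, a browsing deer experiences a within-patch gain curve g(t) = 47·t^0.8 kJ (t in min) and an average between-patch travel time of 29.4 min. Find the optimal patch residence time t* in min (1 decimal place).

117.6 min

By the marginal value theorem, leave when the instantaneous gain rate g'(t) equals the habitat-wide average g(t)/(T + t).
g'(t) = 0.8·47·t^-0.2. Setting 0.8·47·t^-0.2 = 47·t^0.8/(29.4+t) gives 0.8(29.4+t) = t, so 0.20·t = 0.8×29.4.
t* = 0.8×29.4/0.20 = 117.6 min.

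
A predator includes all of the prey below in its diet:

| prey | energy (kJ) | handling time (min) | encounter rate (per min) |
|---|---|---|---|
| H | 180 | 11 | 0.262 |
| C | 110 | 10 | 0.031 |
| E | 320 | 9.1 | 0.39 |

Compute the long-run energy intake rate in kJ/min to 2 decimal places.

22.65 kJ/min

Energy encountered per unit search time: 0.262×180 + 0.031×110 + 0.39×320 = 175.4 kJ/min.
Handling time per unit search time: 0.262×11 + 0.031×10 + 0.39×9.1 = 6.741.
Rate = 175.4/(1 + 6.741) = 22.65 kJ/min.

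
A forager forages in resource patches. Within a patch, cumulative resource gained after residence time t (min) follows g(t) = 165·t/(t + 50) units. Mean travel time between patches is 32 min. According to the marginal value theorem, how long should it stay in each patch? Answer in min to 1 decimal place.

40.0 min

By the marginal value theorem, leave when the instantaneous gain rate g'(t) equals the habitat-wide average g(t)/(T + t).
g'(t) = 165·50/(t + 50)². Setting 165·50/(t+50)² = 165t/[(t+50)(32+t)] gives 50(32+t) = t(t+50), so t² = 50×32 = 1600.
t* = √1600 = 40 min.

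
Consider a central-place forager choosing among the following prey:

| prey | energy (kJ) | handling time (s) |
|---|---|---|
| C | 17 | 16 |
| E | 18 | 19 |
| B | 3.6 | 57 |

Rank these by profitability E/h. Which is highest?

C

In descending order of E/h:
C: 17/16 = 1.06 kJ/s
E: 18/19 = 0.947 kJ/s
B: 3.6/57 = 0.0632 kJ/s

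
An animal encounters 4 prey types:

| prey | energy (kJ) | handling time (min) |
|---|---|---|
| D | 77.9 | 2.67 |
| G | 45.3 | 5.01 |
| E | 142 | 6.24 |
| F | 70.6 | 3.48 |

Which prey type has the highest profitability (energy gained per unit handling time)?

D

Profitability E/h (kJ/min): D = 77.9/2.67 = 29.2, G = 45.3/5.01 = 9.04, E = 142/6.24 = 22.8, F = 70.6/3.48 = 20.3.
Ranked: D > E > F > G.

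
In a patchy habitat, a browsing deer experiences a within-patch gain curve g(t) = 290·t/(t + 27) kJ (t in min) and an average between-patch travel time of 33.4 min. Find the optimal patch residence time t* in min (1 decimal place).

Optimal t* satisfies g'(t*) = g(t*)/(T + t*).
g'(t) = 290·27/(t + 27)². Setting 290·27/(t+27)² = 290t/[(t+27)(33.4+t)] gives 27(33.4+t) = t(t+27), so t² = 27×33.4 = 901.8.
t* = √901.8 = 30.03 min.

30.0 min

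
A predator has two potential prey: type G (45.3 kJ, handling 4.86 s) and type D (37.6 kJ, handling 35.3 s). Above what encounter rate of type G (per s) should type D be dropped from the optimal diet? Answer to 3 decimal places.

0.027 per s

At the threshold, the rate on type G alone equals the profitability of type D: λ·45.3/(1 + λ·4.86) = 37.6/35.3 = 1.065.
Rearranging, λ(45.3 − 1.065×4.86) = 1.065, so λ = 1.065/40.12 = 0.02655 per s.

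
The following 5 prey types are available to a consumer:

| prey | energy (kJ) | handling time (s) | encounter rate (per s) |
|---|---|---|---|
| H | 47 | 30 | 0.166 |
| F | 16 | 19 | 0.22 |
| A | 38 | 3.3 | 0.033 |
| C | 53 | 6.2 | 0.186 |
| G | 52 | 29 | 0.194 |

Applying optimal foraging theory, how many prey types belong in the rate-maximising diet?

2

Profitabilities (E/h, kJ/s): A 11.5, C 8.55, G 1.79, H 1.57, F 0.842. Add prey in this order while the next type's profitability exceeds the intake rate on those already taken.
Rate on top 1: 1.131. C: 8.55 > 1.131 → include.
Rate on top 2: 4.912. G: 1.79 < 4.912 → exclude; stop.
Optimal diet: A, C — 2 of 5 types.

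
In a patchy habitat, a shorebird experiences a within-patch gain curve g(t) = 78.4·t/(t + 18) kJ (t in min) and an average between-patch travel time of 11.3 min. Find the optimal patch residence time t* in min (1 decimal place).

Maximise g(t)/(T+t): set derivative to zero → g'(t)(T+t) = g(t).
g'(t) = 78.4·18/(t + 18)². Setting 78.4·18/(t+18)² = 78.4t/[(t+18)(11.3+t)] gives 18(11.3+t) = t(t+18), so t² = 18×11.3 = 203.4.
t* = √203.4 = 14.26 min.

14.3 min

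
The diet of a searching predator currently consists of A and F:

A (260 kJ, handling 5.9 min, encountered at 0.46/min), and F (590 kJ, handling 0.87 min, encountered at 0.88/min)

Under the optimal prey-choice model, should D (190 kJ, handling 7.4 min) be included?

No

On A and F alone, R = ΣλE/(1+Σλh) = 638.8/4.48 = 142.6 kJ/min.
D: E/h = 190/7.4 = 25.68 kJ/min.
Since 25.68 < R, time spent handling D is better spent searching.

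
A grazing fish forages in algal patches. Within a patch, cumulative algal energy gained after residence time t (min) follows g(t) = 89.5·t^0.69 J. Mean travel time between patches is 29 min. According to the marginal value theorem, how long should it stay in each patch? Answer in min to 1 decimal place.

64.5 min

Maximise g(t)/(T+t): set derivative to zero → g'(t)(T+t) = g(t).
g'(t) = 0.69·89.5·t^-0.31. Setting 0.69·89.5·t^-0.31 = 89.5·t^0.69/(29+t) gives 0.69(29+t) = t, so 0.31·t = 0.69×29.
t* = 0.69×29/0.31 = 64.55 min.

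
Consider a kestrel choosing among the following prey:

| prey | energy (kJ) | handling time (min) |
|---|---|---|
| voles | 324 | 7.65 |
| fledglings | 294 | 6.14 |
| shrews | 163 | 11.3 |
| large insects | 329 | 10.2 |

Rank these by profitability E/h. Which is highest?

fledglings

Profitability E/h (kJ/min): voles = 324/7.65 = 42.4, fledglings = 294/6.14 = 47.9, shrews = 163/11.3 = 14.4, large insects = 329/10.2 = 32.3.
Ranked: fledglings > voles > large insects > shrews.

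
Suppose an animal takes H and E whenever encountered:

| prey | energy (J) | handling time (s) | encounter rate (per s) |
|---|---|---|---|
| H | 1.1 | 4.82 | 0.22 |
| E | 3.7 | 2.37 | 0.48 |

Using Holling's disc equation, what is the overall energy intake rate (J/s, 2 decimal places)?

R = (0.22×1.1 + 0.48×3.7) / (1 + 0.22×4.82 + 0.48×2.37) = 2.018/3.198 = 0.631 J/s.

0.63 J/s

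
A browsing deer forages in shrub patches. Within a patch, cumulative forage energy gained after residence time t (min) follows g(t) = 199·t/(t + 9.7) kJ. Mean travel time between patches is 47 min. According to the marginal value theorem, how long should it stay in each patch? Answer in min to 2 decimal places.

Optimal t* satisfies g'(t*) = g(t*)/(T + t*).
g'(t) = 199·9.7/(t + 9.7)². Setting 199·9.7/(t+9.7)² = 199t/[(t+9.7)(47+t)] gives 9.7(47+t) = t(t+9.7), so t² = 9.7×47 = 455.9.
t* = √455.9 = 21.35 min.

21.35 min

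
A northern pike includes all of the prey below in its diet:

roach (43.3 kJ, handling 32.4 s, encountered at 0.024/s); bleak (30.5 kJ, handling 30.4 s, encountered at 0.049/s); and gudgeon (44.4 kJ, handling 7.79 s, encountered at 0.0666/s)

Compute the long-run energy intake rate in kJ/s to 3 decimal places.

1.450 kJ/s

Energy encountered per unit search time: 0.024×43.3 + 0.049×30.5 + 0.0666×44.4 = 5.491 kJ/s.
Handling time per unit search time: 0.024×32.4 + 0.049×30.4 + 0.0666×7.79 = 2.786.
Rate = 5.491/(1 + 2.786) = 1.45 kJ/s.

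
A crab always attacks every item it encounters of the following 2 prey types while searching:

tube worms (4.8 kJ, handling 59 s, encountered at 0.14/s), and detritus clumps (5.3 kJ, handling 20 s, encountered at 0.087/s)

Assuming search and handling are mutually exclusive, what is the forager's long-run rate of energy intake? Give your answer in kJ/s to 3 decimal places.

R = Σλ_iE_i / (1 + Σλ_ih_i)
Numerator: 0.14×4.8 + 0.087×5.3 = 1.133
Denominator: 1 + 0.14×59 + 0.087×20 = 11
R = 1.133/11 = 0.103 kJ/s

0.103 kJ/s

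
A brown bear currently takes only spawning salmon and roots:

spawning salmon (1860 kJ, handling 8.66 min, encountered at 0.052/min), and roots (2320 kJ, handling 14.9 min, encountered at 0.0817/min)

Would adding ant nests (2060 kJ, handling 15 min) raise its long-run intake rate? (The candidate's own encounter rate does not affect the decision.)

Yes

Intake rate on the current diet: R = (0.052×1860 + 0.0817×2320) / (1 + 0.052×8.66 + 0.0817×14.9) = 286.3/2.668 = 107.3 kJ/min.
ant nests: E/h = 2060/15 = 137.3 kJ/min.
137.3 > 107.3, so adding ant nests raises the average — include it.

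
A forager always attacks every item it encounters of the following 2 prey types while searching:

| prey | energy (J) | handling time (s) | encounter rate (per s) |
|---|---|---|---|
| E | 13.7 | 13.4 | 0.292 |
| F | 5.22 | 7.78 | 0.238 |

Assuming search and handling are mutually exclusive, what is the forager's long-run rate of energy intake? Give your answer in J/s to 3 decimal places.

R = (0.292×13.7 + 0.238×5.22) / (1 + 0.292×13.4 + 0.238×7.78) = 5.243/6.764 = 0.775 J/s.

0.775 J/s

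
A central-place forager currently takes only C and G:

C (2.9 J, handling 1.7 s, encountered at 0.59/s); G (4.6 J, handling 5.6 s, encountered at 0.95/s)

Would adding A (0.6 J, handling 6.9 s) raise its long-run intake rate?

No

Current rate: (0.59×2.9 + 0.95×4.6)/(1 + 0.59×1.7 + 0.95×5.6) = 0.8304 J/s.
A: E/h = 0.6/6.9 = 0.08696 J/s.
0.08696 < 0.8304, so adding A would lower the average — exclude it.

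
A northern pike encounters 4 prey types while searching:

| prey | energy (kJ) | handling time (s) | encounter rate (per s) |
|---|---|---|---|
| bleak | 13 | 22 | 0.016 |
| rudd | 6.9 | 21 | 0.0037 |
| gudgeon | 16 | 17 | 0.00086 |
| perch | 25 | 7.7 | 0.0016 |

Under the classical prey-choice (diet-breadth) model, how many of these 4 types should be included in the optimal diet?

Profitabilities (E/h, kJ/s): perch 3.25, gudgeon 0.941, bleak 0.591, rudd 0.329. Add prey in this order while the next type's profitability exceeds the intake rate on those already taken.
Rate on top 1: 0.03951. gudgeon: 0.941 > 0.03951 → include.
Rate on top 2: 0.05235. bleak: 0.591 > 0.05235 → include.
Rate on top 3: 0.1898. rudd: 0.329 > 0.1898 → include.
Optimal diet: perch, gudgeon, bleak, rudd — 4 of 4 types.

4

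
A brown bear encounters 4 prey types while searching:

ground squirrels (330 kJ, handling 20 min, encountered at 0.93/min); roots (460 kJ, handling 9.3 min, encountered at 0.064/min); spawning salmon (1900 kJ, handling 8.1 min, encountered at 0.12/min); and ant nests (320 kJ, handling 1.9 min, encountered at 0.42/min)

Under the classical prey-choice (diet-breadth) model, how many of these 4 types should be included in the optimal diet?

2

Rank by E/h (kJ/min): spawning salmon 235, ant nests 168, roots 49.5, ground squirrels 16.5. Include each in turn until the next type's E/h falls below the running intake rate.
Rate on top 1: 115.6. ant nests: 168 > 115.6 → include.
Rate on top 2: 130.8. roots: 49.5 < 130.8 → exclude; stop.
Optimal diet: spawning salmon, ant nests — 2 of 4 types.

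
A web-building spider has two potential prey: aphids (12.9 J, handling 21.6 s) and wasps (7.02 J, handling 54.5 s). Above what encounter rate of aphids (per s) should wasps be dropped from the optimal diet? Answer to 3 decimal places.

0.013 per s

The zero-one rule: include wasps iff E₂/h₂ > λE₁/(1+λh₁). Equality gives the switch point.
λE₁h₂ = E₂ + λE₂h₁ ⇒ λ = E₂/(E₁h₂ − E₂h₁) = 7.02/(703.1 − 151.6) = 0.01273 per s.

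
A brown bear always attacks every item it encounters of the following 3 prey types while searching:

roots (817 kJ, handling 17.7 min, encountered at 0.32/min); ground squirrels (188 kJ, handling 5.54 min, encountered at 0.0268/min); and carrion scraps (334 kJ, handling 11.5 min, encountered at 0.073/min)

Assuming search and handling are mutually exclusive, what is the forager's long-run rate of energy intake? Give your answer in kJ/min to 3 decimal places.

Energy encountered per unit search time: 0.32×817 + 0.0268×188 + 0.073×334 = 290.9 kJ/min.
Handling time per unit search time: 0.32×17.7 + 0.0268×5.54 + 0.073×11.5 = 6.652.
Rate = 290.9/(1 + 6.652) = 38.01 kJ/min.

38.011 kJ/min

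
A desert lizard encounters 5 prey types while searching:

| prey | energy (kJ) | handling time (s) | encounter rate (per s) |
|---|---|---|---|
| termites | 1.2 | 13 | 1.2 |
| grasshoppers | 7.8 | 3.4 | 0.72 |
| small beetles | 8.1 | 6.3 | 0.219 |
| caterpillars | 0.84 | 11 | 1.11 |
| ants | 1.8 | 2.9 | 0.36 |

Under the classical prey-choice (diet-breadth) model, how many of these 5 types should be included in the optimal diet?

1

Profitabilities (E/h, kJ/s): grasshoppers 2.29, small beetles 1.29, ants 0.621, termites 0.0923, caterpillars 0.0764. Add prey in this order while the next type's profitability exceeds the intake rate on those already taken.
Rate on top 1: 1.629. small beetles: 1.29 < 1.629 → exclude; stop.
Optimal diet: grasshoppers — 1 of 5 types.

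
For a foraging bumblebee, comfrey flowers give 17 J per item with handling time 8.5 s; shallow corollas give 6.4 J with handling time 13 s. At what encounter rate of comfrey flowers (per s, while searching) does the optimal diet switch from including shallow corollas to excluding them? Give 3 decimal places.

0.038 per s

The zero-one rule: include shallow corollas iff E₂/h₂ > λE₁/(1+λh₁). Equality gives the switch point.
λE₁h₂ = E₂ + λE₂h₁ ⇒ λ = E₂/(E₁h₂ − E₂h₁) = 6.4/(221 − 54.4) = 0.03842 per s.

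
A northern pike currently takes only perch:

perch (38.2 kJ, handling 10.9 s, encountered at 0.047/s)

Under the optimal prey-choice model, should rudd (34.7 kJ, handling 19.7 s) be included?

Yes

Intake rate on the current diet: R = (0.047×38.2) / (1 + 0.047×10.9) = 1.795/1.512 = 1.187 kJ/s.
Profitability of rudd: 34.7/19.7 = 1.761 kJ/s.
Since 1.761 > R, including rudd increases the long-run rate.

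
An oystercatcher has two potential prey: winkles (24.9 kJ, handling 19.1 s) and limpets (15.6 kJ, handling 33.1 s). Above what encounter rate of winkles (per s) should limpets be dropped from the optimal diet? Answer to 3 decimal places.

0.030 per s

At the threshold, the rate on winkles alone equals the profitability of limpets: λ·24.9/(1 + λ·19.1) = 15.6/33.1 = 0.4713.
Rearranging, λ(24.9 − 0.4713×19.1) = 0.4713, so λ = 0.4713/15.9 = 0.02964 per s.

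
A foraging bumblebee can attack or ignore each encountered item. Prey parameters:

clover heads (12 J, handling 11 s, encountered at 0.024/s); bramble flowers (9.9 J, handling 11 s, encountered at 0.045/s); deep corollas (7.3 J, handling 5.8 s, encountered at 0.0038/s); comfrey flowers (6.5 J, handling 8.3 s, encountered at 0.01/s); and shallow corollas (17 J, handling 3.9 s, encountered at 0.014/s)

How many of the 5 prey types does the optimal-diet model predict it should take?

Profitabilities (E/h, J/s): shallow corollas 4.36, deep corollas 1.26, clover heads 1.09, bramble flowers 0.9, comfrey flowers 0.783. Add prey in this order while the next type's profitability exceeds the intake rate on those already taken.
Rate on top 1: 0.2257. deep corollas: 1.26 > 0.2257 → include.
Rate on top 2: 0.2468. clover heads: 1.09 > 0.2468 → include.
Rate on top 3: 0.413. bramble flowers: 0.9 > 0.413 → include.
Rate on top 4: 0.5444. comfrey flowers: 0.783 > 0.5444 → include.
Optimal diet: shallow corollas, deep corollas, clover heads, bramble flowers, comfrey flowers — 5 of 5 types.

5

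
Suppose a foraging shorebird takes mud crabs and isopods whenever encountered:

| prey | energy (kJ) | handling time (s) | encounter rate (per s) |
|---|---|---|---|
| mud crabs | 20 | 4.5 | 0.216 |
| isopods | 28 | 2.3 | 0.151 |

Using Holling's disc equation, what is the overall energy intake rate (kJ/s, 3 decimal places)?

R = Σλ_iE_i / (1 + Σλ_ih_i)
Numerator: 0.216×20 + 0.151×28 = 8.548
Denominator: 1 + 0.216×4.5 + 0.151×2.3 = 2.319
R = 8.548/2.319 = 3.686 kJ/s

3.686 kJ/s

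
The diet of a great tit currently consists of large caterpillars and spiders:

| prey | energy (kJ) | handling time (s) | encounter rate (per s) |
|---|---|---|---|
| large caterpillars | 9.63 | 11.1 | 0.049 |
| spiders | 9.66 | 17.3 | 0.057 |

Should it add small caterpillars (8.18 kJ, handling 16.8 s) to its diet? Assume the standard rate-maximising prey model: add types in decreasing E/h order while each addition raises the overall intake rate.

Yes

On large caterpillars and spiders alone, R = ΣλE/(1+Σλh) = 1.022/2.53 = 0.4041 kJ/s.
small caterpillars: E/h = 8.18/16.8 = 0.4869 kJ/s.
0.4869 > 0.4041, so adding small caterpillars raises the average — include it.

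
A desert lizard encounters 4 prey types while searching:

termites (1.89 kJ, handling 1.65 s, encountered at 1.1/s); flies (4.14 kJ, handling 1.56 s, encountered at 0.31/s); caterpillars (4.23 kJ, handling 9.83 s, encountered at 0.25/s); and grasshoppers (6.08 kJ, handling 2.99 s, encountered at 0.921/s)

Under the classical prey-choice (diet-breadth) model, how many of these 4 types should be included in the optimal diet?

Rank by E/h (kJ/s): flies 2.65, grasshoppers 2.03, termites 1.15, caterpillars 0.43. Include each in turn until the next type's E/h falls below the running intake rate.
Rate on top 1: 0.8651. grasshoppers: 2.03 > 0.8651 → include.
Rate on top 2: 1.624. termites: 1.15 < 1.624 → exclude; stop.
Optimal diet: flies, grasshoppers — 2 of 4 types.

2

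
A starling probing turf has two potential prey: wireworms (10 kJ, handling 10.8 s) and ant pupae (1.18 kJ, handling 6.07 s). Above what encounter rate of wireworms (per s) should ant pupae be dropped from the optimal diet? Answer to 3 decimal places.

The zero-one rule: include ant pupae iff E₂/h₂ > λE₁/(1+λh₁). Equality gives the switch point.
λE₁h₂ = E₂ + λE₂h₁ ⇒ λ = E₂/(E₁h₂ − E₂h₁) = 1.18/(60.7 − 12.74) = 0.02461 per s.

0.025 per s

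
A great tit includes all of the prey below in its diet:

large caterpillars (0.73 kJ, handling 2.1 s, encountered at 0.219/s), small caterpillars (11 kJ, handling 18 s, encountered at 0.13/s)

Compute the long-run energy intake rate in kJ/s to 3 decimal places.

0.418 kJ/s

R = Σλ_iE_i / (1 + Σλ_ih_i)
Numerator: 0.219×0.73 + 0.13×11 = 1.59
Denominator: 1 + 0.219×2.1 + 0.13×18 = 3.8
R = 1.59/3.8 = 0.4184 kJ/s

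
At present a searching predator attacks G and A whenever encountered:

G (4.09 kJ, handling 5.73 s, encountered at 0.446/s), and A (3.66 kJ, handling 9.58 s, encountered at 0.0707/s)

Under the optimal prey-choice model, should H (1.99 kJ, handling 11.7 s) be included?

No

On G and A alone, R = ΣλE/(1+Σλh) = 2.083/4.233 = 0.4921 kJ/s.
H: E/h = 1.99/11.7 = 0.1701 kJ/s.
0.1701 < 0.4921, so adding H would lower the average — exclude it.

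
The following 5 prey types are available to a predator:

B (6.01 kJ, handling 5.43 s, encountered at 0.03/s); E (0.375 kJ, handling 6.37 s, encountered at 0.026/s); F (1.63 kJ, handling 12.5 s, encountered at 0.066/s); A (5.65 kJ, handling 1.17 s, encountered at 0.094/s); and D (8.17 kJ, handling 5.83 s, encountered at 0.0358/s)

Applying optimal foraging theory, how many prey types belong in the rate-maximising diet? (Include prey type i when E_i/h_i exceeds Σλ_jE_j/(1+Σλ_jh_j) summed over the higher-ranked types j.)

Profitabilities (E/h, kJ/s): A 4.83, D 1.4, B 1.11, F 0.13, E 0.0589. Add prey in this order while the next type's profitability exceeds the intake rate on those already taken.
Rate on top 1: 0.4785. D: 1.4 > 0.4785 → include.
Rate on top 2: 0.6245. B: 1.11 > 0.6245 → include.
Rate on top 3: 0.6776. F: 0.13 < 0.6776 → exclude; stop.
Optimal diet: A, D, B — 3 of 5 types.

3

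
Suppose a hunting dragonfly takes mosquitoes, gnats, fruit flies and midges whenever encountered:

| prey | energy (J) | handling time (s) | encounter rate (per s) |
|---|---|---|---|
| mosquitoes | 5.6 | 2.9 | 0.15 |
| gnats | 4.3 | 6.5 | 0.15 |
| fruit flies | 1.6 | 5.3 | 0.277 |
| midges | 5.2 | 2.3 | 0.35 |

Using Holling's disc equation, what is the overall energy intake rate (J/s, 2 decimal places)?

R = (0.15×5.6 + 0.15×4.3 + 0.277×1.6 + 0.35×5.2) / (1 + 0.15×2.9 + 0.15×6.5 + 0.277×5.3 + 0.35×2.3) = 3.748/4.683 = 0.8004 J/s.

0.80 J/s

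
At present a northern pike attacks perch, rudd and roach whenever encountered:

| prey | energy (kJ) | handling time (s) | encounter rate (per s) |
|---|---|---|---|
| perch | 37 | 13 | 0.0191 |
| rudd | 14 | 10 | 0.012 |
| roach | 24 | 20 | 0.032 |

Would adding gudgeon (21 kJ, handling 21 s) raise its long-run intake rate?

Current rate: (0.0191×37 + 0.012×14 + 0.032×24)/(1 + 0.0191×13 + 0.012×10 + 0.032×20) = 0.818 kJ/s.
gudgeon: E/h = 21/21 = 1 kJ/s.
Since 1 > R, including gudgeon increases the long-run rate.

Yes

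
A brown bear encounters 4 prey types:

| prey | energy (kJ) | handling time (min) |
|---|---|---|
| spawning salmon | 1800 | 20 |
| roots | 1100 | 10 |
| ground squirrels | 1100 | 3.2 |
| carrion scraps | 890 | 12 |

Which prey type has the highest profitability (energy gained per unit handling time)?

In descending order of E/h:
ground squirrels: 1100/3.2 = 344 kJ/min
roots: 1100/10 = 110 kJ/min
spawning salmon: 1800/20 = 90 kJ/min
carrion scraps: 890/12 = 74.2 kJ/min

ground squirrels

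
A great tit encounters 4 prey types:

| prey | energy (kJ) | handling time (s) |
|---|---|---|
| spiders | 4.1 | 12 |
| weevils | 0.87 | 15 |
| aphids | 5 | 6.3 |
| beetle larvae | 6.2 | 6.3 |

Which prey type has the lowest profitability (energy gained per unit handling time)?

Profitability E/h (kJ/s): spiders = 4.1/12 = 0.342, weevils = 0.87/15 = 0.058, aphids = 5/6.3 = 0.794, beetle larvae = 6.2/6.3 = 0.984.
Ranked: beetle larvae > aphids > spiders > weevils.

weevils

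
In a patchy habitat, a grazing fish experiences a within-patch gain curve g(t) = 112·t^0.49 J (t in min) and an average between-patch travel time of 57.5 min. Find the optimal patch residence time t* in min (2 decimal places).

By the marginal value theorem, leave when the instantaneous gain rate g'(t) equals the habitat-wide average g(t)/(T + t).
g'(t) = 0.49·112·t^-0.51. Setting 0.49·112·t^-0.51 = 112·t^0.49/(57.5+t) gives 0.49(57.5+t) = t, so 0.51·t = 0.49×57.5.
t* = 0.49×57.5/0.51 = 55.25 min.

55.25 min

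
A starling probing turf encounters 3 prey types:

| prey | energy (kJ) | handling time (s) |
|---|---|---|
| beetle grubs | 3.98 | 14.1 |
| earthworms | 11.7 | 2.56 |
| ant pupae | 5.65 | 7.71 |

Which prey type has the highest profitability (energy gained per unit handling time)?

earthworms

In descending order of E/h:
earthworms: 11.7/2.56 = 4.57 kJ/s
ant pupae: 5.65/7.71 = 0.733 kJ/s
beetle grubs: 3.98/14.1 = 0.282 kJ/s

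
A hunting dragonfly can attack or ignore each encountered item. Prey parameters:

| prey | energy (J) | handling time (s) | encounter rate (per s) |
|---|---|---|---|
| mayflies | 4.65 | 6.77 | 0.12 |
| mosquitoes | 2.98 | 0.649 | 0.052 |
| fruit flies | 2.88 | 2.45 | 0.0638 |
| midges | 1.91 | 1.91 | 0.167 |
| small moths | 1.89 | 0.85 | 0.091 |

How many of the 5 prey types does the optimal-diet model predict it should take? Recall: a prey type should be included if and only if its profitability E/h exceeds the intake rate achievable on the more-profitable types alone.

5

Rank by E/h (J/s): mosquitoes 4.59, small moths 2.22, fruit flies 1.18, midges 1, mayflies 0.687. Include each in turn until the next type's E/h falls below the running intake rate.
Rate on top 1: 0.1499. small moths: 2.22 > 0.1499 → include.
Rate on top 2: 0.2943. fruit flies: 1.18 > 0.2943 → include.
Rate on top 3: 0.4029. midges: 1 > 0.4029 → include.
Rate on top 4: 0.523. mayflies: 0.687 > 0.523 → include.
Optimal diet: mosquitoes, small moths, fruit flies, midges, mayflies — 5 of 5 types.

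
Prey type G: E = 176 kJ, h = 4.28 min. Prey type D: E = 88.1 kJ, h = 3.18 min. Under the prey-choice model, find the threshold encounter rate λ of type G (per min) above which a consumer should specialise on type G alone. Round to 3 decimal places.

Drop type D once their profitability E₂/h₂ falls below the rate achievable on type G alone: E₂/h₂ = λE₁/(1 + λh₁).
Solve for λ: λE₁h₂ = E₂(1 + λh₁) → λ(E₁h₂ − E₂h₁) = E₂ → λ = E₂/(E₁h₂ − E₂h₁).
λ = 88.1/(176×3.18 − 88.1×4.28) = 88.1/182.6 = 0.4824 per min.

0.482 per min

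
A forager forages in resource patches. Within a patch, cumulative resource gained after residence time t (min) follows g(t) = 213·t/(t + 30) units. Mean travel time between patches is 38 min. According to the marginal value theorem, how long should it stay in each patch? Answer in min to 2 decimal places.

Optimal t* satisfies g'(t*) = g(t*)/(T + t*).
g'(t) = 213·30/(t + 30)². Setting 213·30/(t+30)² = 213t/[(t+30)(38+t)] gives 30(38+t) = t(t+30), so t² = 30×38 = 1140.
t* = √1140 = 33.76 min.

33.76 min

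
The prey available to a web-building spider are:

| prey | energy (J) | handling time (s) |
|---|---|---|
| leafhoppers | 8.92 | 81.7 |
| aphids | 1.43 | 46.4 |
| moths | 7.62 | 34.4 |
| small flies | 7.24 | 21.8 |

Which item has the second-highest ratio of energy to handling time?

Profitability E/h (J/s): leafhoppers = 8.92/81.7 = 0.109, aphids = 1.43/46.4 = 0.0308, moths = 7.62/34.4 = 0.222, small flies = 7.24/21.8 = 0.332.
Ranked: small flies > moths > leafhoppers > aphids.

moths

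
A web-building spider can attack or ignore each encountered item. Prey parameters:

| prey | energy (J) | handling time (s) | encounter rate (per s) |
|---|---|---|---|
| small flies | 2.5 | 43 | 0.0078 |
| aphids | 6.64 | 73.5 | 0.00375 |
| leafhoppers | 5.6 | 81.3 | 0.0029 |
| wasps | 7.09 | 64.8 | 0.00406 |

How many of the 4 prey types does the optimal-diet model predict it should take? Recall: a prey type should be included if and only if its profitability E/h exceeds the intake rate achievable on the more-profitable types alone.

Profitabilities (E/h, J/s): wasps 0.109, aphids 0.0903, leafhoppers 0.0689, small flies 0.0581. Add prey in this order while the next type's profitability exceeds the intake rate on those already taken.
Rate on top 1: 0.02279. aphids: 0.0903 > 0.02279 → include.
Rate on top 2: 0.03489. leafhoppers: 0.0689 > 0.03489 → include.
Rate on top 3: 0.03941. small flies: 0.0581 > 0.03941 → include.
Optimal diet: wasps, aphids, leafhoppers, small flies — 4 of 4 types.

4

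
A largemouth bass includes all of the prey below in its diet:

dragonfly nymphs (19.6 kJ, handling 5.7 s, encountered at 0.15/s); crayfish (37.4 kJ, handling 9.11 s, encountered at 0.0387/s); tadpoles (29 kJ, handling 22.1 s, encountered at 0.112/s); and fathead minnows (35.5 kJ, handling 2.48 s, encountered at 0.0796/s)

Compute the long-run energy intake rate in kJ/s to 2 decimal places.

2.14 kJ/s

Energy encountered per unit search time: 0.15×19.6 + 0.0387×37.4 + 0.112×29 + 0.0796×35.5 = 10.46 kJ/s.
Handling time per unit search time: 0.15×5.7 + 0.0387×9.11 + 0.112×22.1 + 0.0796×2.48 = 3.88.
Rate = 10.46/(1 + 3.88) = 2.144 kJ/s.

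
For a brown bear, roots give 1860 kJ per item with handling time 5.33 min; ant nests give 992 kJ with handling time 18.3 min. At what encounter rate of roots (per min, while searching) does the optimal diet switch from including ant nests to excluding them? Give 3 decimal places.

Drop ant nests once their profitability E₂/h₂ falls below the rate achievable on roots alone: E₂/h₂ = λE₁/(1 + λh₁).
Solve for λ: λE₁h₂ = E₂(1 + λh₁) → λ(E₁h₂ − E₂h₁) = E₂ → λ = E₂/(E₁h₂ − E₂h₁).
λ = 992/(1860×18.3 − 992×5.33) = 992/2.875e+04 = 0.0345 per min.

0.035 per min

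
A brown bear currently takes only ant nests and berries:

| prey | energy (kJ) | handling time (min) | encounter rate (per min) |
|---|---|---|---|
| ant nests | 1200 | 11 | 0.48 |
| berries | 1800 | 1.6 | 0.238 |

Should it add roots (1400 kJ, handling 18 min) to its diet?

No

Current rate: (0.48×1200 + 0.238×1800)/(1 + 0.48×11 + 0.238×1.6) = 150.8 kJ/min.
roots: E/h = 1400/18 = 77.78 kJ/min.
77.78 < 150.8, so adding roots would lower the average — exclude it.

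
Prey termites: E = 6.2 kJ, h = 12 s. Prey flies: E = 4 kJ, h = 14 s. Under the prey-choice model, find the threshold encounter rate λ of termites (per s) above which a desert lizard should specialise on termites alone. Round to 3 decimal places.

Drop flies once their profitability E₂/h₂ falls below the rate achievable on termites alone: E₂/h₂ = λE₁/(1 + λh₁).
Solve for λ: λE₁h₂ = E₂(1 + λh₁) → λ(E₁h₂ − E₂h₁) = E₂ → λ = E₂/(E₁h₂ − E₂h₁).
λ = 4/(6.2×14 − 4×12) = 4/38.8 = 0.1031 per s.

0.103 per s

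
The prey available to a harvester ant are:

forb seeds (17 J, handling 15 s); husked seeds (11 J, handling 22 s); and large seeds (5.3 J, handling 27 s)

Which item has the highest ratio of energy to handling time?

In descending order of E/h:
forb seeds: 17/15 = 1.13 J/s
husked seeds: 11/22 = 0.5 J/s
large seeds: 5.3/27 = 0.196 J/s

forb seeds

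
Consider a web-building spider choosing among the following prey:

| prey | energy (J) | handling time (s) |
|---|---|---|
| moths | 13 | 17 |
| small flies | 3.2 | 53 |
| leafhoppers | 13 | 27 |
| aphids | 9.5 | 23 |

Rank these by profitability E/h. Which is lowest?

Profitability E/h (J/s): moths = 13/17 = 0.765, small flies = 3.2/53 = 0.0604, leafhoppers = 13/27 = 0.481, aphids = 9.5/23 = 0.413.
Ranked: moths > leafhoppers > aphids > small flies.

small flies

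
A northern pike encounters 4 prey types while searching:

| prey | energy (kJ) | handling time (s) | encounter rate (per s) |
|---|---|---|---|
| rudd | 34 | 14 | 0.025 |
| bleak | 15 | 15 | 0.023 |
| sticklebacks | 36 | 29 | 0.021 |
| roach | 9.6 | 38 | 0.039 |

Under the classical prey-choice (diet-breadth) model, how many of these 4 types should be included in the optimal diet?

3

Rank by E/h (kJ/s): rudd 2.43, sticklebacks 1.24, bleak 1, roach 0.253. Include each in turn until the next type's E/h falls below the running intake rate.
Rate on top 1: 0.6296. sticklebacks: 1.24 > 0.6296 → include.
Rate on top 2: 0.8198. bleak: 1 > 0.8198 → include.
Rate on top 3: 0.8468. roach: 0.253 < 0.8468 → exclude; stop.
Optimal diet: rudd, sticklebacks, bleak — 3 of 4 types.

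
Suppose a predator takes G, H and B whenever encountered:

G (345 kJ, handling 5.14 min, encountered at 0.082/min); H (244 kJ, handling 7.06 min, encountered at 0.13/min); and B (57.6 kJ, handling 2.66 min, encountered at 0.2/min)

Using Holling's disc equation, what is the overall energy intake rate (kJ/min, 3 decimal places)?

R = (0.082×345 + 0.13×244 + 0.2×57.6) / (1 + 0.082×5.14 + 0.13×7.06 + 0.2×2.66) = 71.53/2.871 = 24.91 kJ/min.

24.912 kJ/min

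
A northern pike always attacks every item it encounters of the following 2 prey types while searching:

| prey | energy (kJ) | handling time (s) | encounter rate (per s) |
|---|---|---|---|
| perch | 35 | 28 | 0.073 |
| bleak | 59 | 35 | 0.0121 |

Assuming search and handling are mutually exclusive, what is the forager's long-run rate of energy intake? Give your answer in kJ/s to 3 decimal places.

Energy encountered per unit search time: 0.073×35 + 0.0121×59 = 3.269 kJ/s.
Handling time per unit search time: 0.073×28 + 0.0121×35 = 2.468.
Rate = 3.269/(1 + 2.468) = 0.9427 kJ/s.

0.943 kJ/s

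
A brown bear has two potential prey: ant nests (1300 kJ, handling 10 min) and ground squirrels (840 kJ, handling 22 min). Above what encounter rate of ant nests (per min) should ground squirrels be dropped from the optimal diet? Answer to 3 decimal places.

The zero-one rule: include ground squirrels iff E₂/h₂ > λE₁/(1+λh₁). Equality gives the switch point.
λE₁h₂ = E₂ + λE₂h₁ ⇒ λ = E₂/(E₁h₂ − E₂h₁) = 840/(2.86e+04 − 8400) = 0.04158 per min.

0.042 per min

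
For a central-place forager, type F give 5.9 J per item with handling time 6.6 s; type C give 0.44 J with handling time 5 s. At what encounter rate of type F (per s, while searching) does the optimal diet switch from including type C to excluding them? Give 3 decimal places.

At the threshold, the rate on type F alone equals the profitability of type C: λ·5.9/(1 + λ·6.6) = 0.44/5 = 0.088.
Rearranging, λ(5.9 − 0.088×6.6) = 0.088, so λ = 0.088/5.319 = 0.01654 per s.

0.017 per s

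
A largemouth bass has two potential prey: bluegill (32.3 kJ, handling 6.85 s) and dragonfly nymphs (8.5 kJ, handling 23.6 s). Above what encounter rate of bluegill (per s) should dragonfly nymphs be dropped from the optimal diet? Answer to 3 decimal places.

0.012 per s

At the threshold, the rate on bluegill alone equals the profitability of dragonfly nymphs: λ·32.3/(1 + λ·6.85) = 8.5/23.6 = 0.3602.
Rearranging, λ(32.3 − 0.3602×6.85) = 0.3602, so λ = 0.3602/29.83 = 0.01207 per s.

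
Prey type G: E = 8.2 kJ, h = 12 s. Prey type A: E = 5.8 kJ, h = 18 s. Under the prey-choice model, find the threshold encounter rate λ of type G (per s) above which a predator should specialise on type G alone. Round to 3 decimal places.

0.074 per s

The zero-one rule: include type A iff E₂/h₂ > λE₁/(1+λh₁). Equality gives the switch point.
λE₁h₂ = E₂ + λE₂h₁ ⇒ λ = E₂/(E₁h₂ − E₂h₁) = 5.8/(147.6 − 69.6) = 0.07436 per s.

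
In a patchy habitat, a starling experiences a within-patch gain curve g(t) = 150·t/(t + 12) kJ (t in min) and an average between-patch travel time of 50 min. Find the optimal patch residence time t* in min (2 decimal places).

24.49 min

Optimal t* satisfies g'(t*) = g(t*)/(T + t*).
g'(t) = 150·12/(t + 12)². Setting 150·12/(t+12)² = 150t/[(t+12)(50+t)] gives 12(50+t) = t(t+12), so t² = 12×50 = 600.
t* = √600 = 24.49 min.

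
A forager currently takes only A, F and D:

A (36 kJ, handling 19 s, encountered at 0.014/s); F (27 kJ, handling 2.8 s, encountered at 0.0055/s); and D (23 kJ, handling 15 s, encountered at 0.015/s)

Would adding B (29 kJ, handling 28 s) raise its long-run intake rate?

Yes

Intake rate on the current diet: R = (0.014×36 + 0.0055×27 + 0.015×23) / (1 + 0.014×19 + 0.0055×2.8 + 0.015×15) = 0.9975/1.506 = 0.6622 kJ/s.
B: E/h = 29/28 = 1.036 kJ/s.
Since 1.036 > R, including B increases the long-run rate.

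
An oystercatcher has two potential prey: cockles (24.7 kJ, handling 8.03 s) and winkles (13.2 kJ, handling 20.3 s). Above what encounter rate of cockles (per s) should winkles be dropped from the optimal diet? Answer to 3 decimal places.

Drop winkles once their profitability E₂/h₂ falls below the rate achievable on cockles alone: E₂/h₂ = λE₁/(1 + λh₁).
Solve for λ: λE₁h₂ = E₂(1 + λh₁) → λ(E₁h₂ − E₂h₁) = E₂ → λ = E₂/(E₁h₂ − E₂h₁).
λ = 13.2/(24.7×20.3 − 13.2×8.03) = 13.2/395.4 = 0.03338 per s.

0.033 per s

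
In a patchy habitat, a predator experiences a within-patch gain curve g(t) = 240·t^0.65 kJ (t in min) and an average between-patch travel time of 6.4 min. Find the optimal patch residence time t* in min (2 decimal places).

11.89 min

By the marginal value theorem, leave when the instantaneous gain rate g'(t) equals the habitat-wide average g(t)/(T + t).
g'(t) = 0.65·240·t^-0.35. Setting 0.65·240·t^-0.35 = 240·t^0.65/(6.4+t) gives 0.65(6.4+t) = t, so 0.35·t = 0.65×6.4.
t* = 0.65×6.4/0.35 = 11.89 min.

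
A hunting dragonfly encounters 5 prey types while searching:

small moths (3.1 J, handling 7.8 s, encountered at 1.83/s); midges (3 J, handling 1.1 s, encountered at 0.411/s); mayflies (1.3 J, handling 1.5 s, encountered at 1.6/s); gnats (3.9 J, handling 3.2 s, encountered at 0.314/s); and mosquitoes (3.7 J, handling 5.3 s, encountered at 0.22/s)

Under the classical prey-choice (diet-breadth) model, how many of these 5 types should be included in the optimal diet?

Profitabilities (E/h, J/s): midges 2.73, gnats 1.22, mayflies 0.867, mosquitoes 0.698, small moths 0.397. Add prey in this order while the next type's profitability exceeds the intake rate on those already taken.
Rate on top 1: 0.8491. gnats: 1.22 > 0.8491 → include.
Rate on top 2: 1. mayflies: 0.867 < 1 → exclude; stop.
Optimal diet: midges, gnats — 2 of 5 types.

2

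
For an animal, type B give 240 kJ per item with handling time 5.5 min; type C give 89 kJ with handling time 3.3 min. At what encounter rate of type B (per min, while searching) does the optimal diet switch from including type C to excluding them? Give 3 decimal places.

At the threshold, the rate on type B alone equals the profitability of type C: λ·240/(1 + λ·5.5) = 89/3.3 = 26.97.
Rearranging, λ(240 − 26.97×5.5) = 26.97, so λ = 26.97/91.67 = 0.2942 per min.

0.294 per min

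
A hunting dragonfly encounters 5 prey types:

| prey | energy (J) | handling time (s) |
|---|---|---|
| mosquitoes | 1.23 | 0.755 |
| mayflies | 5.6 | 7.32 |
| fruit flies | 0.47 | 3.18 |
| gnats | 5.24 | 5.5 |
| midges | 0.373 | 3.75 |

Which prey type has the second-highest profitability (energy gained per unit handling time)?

gnats

In descending order of E/h:
mosquitoes: 1.23/0.755 = 1.63 J/s
gnats: 5.24/5.5 = 0.953 J/s
mayflies: 5.6/7.32 = 0.765 J/s
fruit flies: 0.47/3.18 = 0.148 J/s
midges: 0.373/3.75 = 0.0995 J/s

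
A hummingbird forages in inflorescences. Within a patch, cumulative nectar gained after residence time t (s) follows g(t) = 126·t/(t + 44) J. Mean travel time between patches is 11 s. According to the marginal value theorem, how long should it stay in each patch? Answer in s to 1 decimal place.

Optimal t* satisfies g'(t*) = g(t*)/(T + t*).
g'(t) = 126·44/(t + 44)². Setting 126·44/(t+44)² = 126t/[(t+44)(11+t)] gives 44(11+t) = t(t+44), so t² = 44×11 = 484.
t* = √484 = 22 s.

22.0 s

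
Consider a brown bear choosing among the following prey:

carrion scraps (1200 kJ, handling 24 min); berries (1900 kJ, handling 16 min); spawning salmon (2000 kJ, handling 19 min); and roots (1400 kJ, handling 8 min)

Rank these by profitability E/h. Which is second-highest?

berries

Profitability E/h (kJ/min): carrion scraps = 1200/24 = 50, berries = 1900/16 = 119, spawning salmon = 2000/19 = 105, roots = 1400/8 = 175.
Ranked: roots > berries > spawning salmon > carrion scraps.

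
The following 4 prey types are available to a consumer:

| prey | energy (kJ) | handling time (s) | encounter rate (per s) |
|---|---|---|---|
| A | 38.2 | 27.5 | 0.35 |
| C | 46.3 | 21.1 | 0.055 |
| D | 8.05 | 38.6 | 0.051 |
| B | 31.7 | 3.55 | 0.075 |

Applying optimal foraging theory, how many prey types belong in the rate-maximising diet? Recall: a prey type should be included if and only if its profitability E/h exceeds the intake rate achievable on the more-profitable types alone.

Rank by E/h (kJ/s): B 8.93, C 2.19, A 1.39, D 0.209. Include each in turn until the next type's E/h falls below the running intake rate.
Rate on top 1: 1.878. C: 2.19 > 1.878 → include.
Rate on top 2: 2.029. A: 1.39 < 2.029 → exclude; stop.
Optimal diet: B, C — 2 of 4 types.

2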